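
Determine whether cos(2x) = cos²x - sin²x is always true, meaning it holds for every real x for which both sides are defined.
Claim: cos(2x) = cos²x - sin²x.
Reasoning: Put y = x in the addition formula cos(x+y) = cos(x)cos(y) - sin(x)sin(y): cos(2x) = cos²x - sin²x.
So the two sides agree for every real x for which both sides are defined.

Conclusion: Yes, this is an identity.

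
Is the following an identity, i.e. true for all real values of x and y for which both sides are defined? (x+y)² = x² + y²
Claim: (x+y)² = x² + y².
Test a specific point where both sides are defined: x = 1/2, y = 1.
LHS = (x+y)² ≈ 2.2500
RHS = x² + y² ≈ 1.2500
Since 2.2500 ≠ 1.2500, the equation fails at this point, so it cannot hold for all real values of x and y for which both sides are defined.
The correct expansion is (x+y)² = x² + 2xy + y²; the cross term 2xy is missing.

Conclusion: No, this is NOT an identity.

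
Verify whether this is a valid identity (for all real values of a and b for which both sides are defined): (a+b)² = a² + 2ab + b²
Claim: (a+b)² = a² + 2ab + b².
Reasoning: Expand: (a+b)² = (a+b)(a+b) = a·a + a·b + b·a + b·b = a² + 2ab + b².
So the two sides agree for all real values of a and b for which both sides are defined.

Conclusion: Yes, this is an identity.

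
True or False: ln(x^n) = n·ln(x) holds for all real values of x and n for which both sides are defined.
Claim: ln(x^n) = n·ln(x).
Reasoning: The right side requires x > 0. For x > 0, x^n = (e^(ln x))^n = e^(n·ln x), so taking ln of both sides gives ln(x^n) = n·ln(x).
So the two sides agree for all real values of x and n for which both sides are defined.

Conclusion: True.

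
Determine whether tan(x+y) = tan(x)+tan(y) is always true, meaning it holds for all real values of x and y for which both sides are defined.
No, this is NOT an identity.

Claim: tan(x+y) = tan(x)+tan(y).
Test a specific point where both sides are defined: x = π/6, y = π/4.
LHS = tan(x+y) ≈ 3.7321
RHS = tan(x)+tan(y) ≈ 1.5774
Since 3.7321 ≠ 1.5774, the equation fails at this point, so it cannot hold for all real values of x and y for which both sides are defined.
The correct formula is tan(x+y) = (tan(x) + tan(y))/(1 - tan(x)tan(y)).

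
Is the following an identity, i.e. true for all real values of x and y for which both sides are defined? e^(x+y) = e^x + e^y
No, this is NOT an identity.

Claim: e^(x+y) = e^x + e^y.
Test a specific point where both sides are defined: x = 3, y = -2.
LHS = e^(x+y) ≈ 2.7183
RHS = e^x + e^y ≈ 20.2209
Since 2.7183 ≠ 20.2209, the equation fails at this point, so it cannot hold for all real values of x and y for which both sides are defined.
The correct rule is e^(x+y) = e^x · e^y (a product, not a sum).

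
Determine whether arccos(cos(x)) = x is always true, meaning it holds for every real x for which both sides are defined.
Claim: arccos(cos(x)) = x.
Test a specific point where both sides are defined: x = -π/6.
LHS = arccos(cos(x)) ≈ 0.5236
RHS = x ≈ -0.5236
Since 0.5236 ≠ -0.5236, the equation fails at this point, so it cannot hold for every real x for which both sides are defined.
arccos only returns values in [0, π], so arccos(cos(x)) = x holds only for x in that interval, not for all real x.

Conclusion: No, this is NOT an identity.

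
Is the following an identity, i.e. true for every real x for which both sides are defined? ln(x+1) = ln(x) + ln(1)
Claim: ln(x+1) = ln(x) + ln(1).
Test a specific point where both sides are defined: x = 2.
LHS = ln(x+1) ≈ 1.0986
RHS = ln(x) + ln(1) ≈ 0.6931
Since 1.0986 ≠ 0.6931, the equation fails at this point, so it cannot hold for every real x for which both sides are defined.
ln(1) = 0, so the right side is just ln(x), which differs from ln(x+1).

Conclusion: No, this is NOT an identity.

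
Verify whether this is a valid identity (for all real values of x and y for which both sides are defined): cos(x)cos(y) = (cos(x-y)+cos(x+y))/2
Yes, this is an identity.

Claim: cos(x)cos(y) = (cos(x-y)+cos(x+y))/2.
Reasoning: cos(x-y) = cos(x)cos(y) + sin(x)sin(y) and cos(x+y) = cos(x)cos(y) - sin(x)sin(y). Adding, cos(x-y) + cos(x+y) = 2cos(x)cos(y); divide by 2.
So the two sides agree for all real values of x and y for which both sides are defined.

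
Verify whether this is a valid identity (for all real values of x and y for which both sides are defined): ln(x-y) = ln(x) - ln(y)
No, this is NOT an identity.

Claim: ln(x-y) = ln(x) - ln(y).
Test a specific point where both sides are defined: x = 2, y = 1/2.
LHS = ln(x-y) ≈ 0.4055
RHS = ln(x) - ln(y) ≈ 1.3863
Since 0.4055 ≠ 1.3863, the equation fails at this point, so it cannot hold for all real values of x and y for which both sides are defined.
ln(x) - ln(y) = ln(x/y), not ln(x-y).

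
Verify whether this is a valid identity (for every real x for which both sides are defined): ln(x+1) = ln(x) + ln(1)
No, this is NOT an identity.

Claim: ln(x+1) = ln(x) + ln(1).
Test a specific point where both sides are defined: x = 1.
LHS = ln(x+1) ≈ 0.6931
RHS = ln(x) + ln(1) ≈ 0.0000
Since 0.6931 ≠ 0.0000, the equation fails at this point, so it cannot hold for every real x for which both sides are defined.
ln(1) = 0, so the right side is just ln(x), which differs from ln(x+1).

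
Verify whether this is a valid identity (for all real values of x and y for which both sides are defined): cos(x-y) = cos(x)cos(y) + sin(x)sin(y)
Claim: cos(x-y) = cos(x)cos(y) + sin(x)sin(y).
Reasoning: Replace y by -y in cos(x+y) = cos(x)cos(y) - sin(x)sin(y) and use cos(-y) = cos(y), sin(-y) = -sin(y): cos(x-y) = cos(x)cos(y) + sin(x)sin(y).
So the two sides agree for all real values of x and y for which both sides are defined.

Conclusion: Yes, this is an identity.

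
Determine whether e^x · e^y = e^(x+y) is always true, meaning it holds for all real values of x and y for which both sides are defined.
Claim: e^x · e^y = e^(x+y).
Reasoning: This is the law of exponents for a common base: multiplying powers adds exponents. E.g. from the series, (Σ x^j/j!)(Σ y^k/k!) = Σ_m (Σ_{j+k=m} x^j y^k/(j!k!)) = Σ_m (x+y)^m/m! by the binomial theorem.
So the two sides agree for all real values of x and y for which both sides are defined.

Conclusion: Yes, this is an identity.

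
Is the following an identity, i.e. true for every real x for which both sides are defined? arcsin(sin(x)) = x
No, this is NOT an identity.

Claim: arcsin(sin(x)) = x.
Test a specific point where both sides are defined: x = 2π/3.
LHS = arcsin(sin(x)) ≈ 1.0472
RHS = x ≈ 2.0944
Since 1.0472 ≠ 2.0944, the equation fails at this point, so it cannot hold for every real x for which both sides are defined.
arcsin only returns values in [-π/2, π/2], so arcsin(sin(x)) = x holds only for x in that interval, not for all real x.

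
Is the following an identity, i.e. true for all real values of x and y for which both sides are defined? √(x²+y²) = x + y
Claim: √(x²+y²) = x + y.
Test a specific point where both sides are defined: x = 3/2, y = 3.
LHS = √(x²+y²) ≈ 3.3541
RHS = x + y ≈ 4.5000
Since 3.3541 ≠ 4.5000, the equation fails at this point, so it cannot hold for all real values of x and y for which both sides are defined.
(x+y)² = x² + 2xy + y², not x² + y², so the square root does not split this way.

Conclusion: No, this is NOT an identity.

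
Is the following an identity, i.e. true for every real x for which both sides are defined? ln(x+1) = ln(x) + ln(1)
No, this is NOT an identity.

Claim: ln(x+1) = ln(x) + ln(1).
Test a specific point where both sides are defined: x = 3/2.
LHS = ln(x+1) ≈ 0.9163
RHS = ln(x) + ln(1) ≈ 0.4055
Since 0.9163 ≠ 0.4055, the equation fails at this point, so it cannot hold for every real x for which both sides are defined.
ln(1) = 0, so the right side is just ln(x), which differs from ln(x+1).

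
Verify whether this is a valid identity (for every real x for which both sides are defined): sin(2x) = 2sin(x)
Claim: sin(2x) = 2sin(x).
Test a specific point where both sides are defined: x = -π/4.
LHS = sin(2x) ≈ -1.0000
RHS = 2sin(x) ≈ -1.4142
Since -1.0000 ≠ -1.4142, the equation fails at this point, so it cannot hold for every real x for which both sides are defined.
The correct double-angle formula is sin(2x) = 2sin(x)cos(x).

Conclusion: No, this is NOT an identity.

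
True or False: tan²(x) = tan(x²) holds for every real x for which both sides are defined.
False.

Claim: tan²(x) = tan(x²).
Test a specific point where both sides are defined: x = π/4.
LHS = tan²(x) ≈ 1.0000
RHS = tan(x²) ≈ 0.7092
Since 1.0000 ≠ 0.7092, the equation fails at this point, so it cannot hold for every real x for which both sides are defined.
tan²(x) means (tan x)², squaring the output; tan(x²) squares the input. These are different functions.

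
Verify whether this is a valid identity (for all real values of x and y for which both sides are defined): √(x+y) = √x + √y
Claim: √(x+y) = √x + √y.
Test a specific point where both sides are defined: x = 1, y = 1.
LHS = √(x+y) ≈ 1.4142
RHS = √x + √y ≈ 2.0000
Since 1.4142 ≠ 2.0000, the equation fails at this point, so it cannot hold for all real values of x and y for which both sides are defined.
Squaring the right side gives x + 2√(xy) + y, not x + y.

Conclusion: No, this is NOT an identity.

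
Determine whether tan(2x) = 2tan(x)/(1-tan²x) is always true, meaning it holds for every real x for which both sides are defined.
Yes, this is an identity.

Claim: tan(2x) = 2tan(x)/(1-tan²x).
Reasoning: tan(2x) = sin(2x)/cos(2x) = 2sin(x)cos(x) / (cos²x - sin²x). Divide numerator and denominator by cos²x: 2tan(x) / (1 - tan²x).
So the two sides agree for every real x for which both sides are defined.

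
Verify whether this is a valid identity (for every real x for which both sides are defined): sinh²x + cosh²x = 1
Claim: sinh²x + cosh²x = 1.
Test a specific point where both sides are defined: x = -1.
LHS = sinh²x + cosh²x ≈ 3.7622
RHS = 1 ≈ 1.0000
Since 3.7622 ≠ 1.0000, the equation fails at this point, so it cannot hold for every real x for which both sides are defined.
The correct hyperbolic identity is cosh²x - sinh²x = 1 (a difference); the sum sinh²x + cosh²x equals cosh(2x).

Conclusion: No, this is NOT an identity.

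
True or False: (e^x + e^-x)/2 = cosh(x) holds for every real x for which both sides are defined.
Claim: (e^x + e^-x)/2 = cosh(x).
Reasoning: This is exactly the definition of the hyperbolic cosine: cosh(x) := (e^x + e^-x)/2.
So the two sides agree for every real x for which both sides are defined.

Conclusion: True.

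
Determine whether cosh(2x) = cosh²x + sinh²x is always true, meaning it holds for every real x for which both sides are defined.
Yes, this is an identity.

Claim: cosh(2x) = cosh²x + sinh²x.
Reasoning: cosh²x = (e^(2x) + 2 + e^(-2x))/4 and sinh²x = (e^(2x) - 2 + e^(-2x))/4. Adding gives (2e^(2x) + 2e^(-2x))/4 = (e^(2x) + e^(-2x))/2 = cosh(2x).
So the two sides agree for every real x for which both sides are defined.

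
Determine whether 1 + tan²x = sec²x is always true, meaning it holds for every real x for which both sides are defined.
Yes, this is an identity.

Claim: 1 + tan²x = sec²x.
Reasoning: Start from sin²x + cos²x = 1 and divide every term by cos²x (allowed wherever tan x and sec x are defined): tan²x + 1 = 1/cos²x = sec²x.
So the two sides agree for every real x for which both sides are defined.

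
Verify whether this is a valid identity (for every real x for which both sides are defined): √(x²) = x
Claim: √(x²) = x.
Test a specific point where both sides are defined: x = -1.
LHS = √(x²) ≈ 1.0000
RHS = x ≈ -1.0000
Since 1.0000 ≠ -1.0000, the equation fails at this point, so it cannot hold for every real x for which both sides are defined.
√(x²) = |x|, which differs from x whenever x < 0 (both sides are defined for every real x).

Conclusion: No, this is NOT an identity.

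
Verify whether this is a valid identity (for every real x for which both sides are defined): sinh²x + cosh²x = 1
Claim: sinh²x + cosh²x = 1.
Test a specific point where both sides are defined: x = -3.
LHS = sinh²x + cosh²x ≈ 201.7156
RHS = 1 ≈ 1.0000
Since 201.7156 ≠ 1.0000, the equation fails at this point, so it cannot hold for every real x for which both sides are defined.
The correct hyperbolic identity is cosh²x - sinh²x = 1 (a difference); the sum sinh²x + cosh²x equals cosh(2x).

Conclusion: No, this is NOT an identity.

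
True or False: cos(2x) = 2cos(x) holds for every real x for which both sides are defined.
False.

Claim: cos(2x) = 2cos(x).
Test a specific point where both sides are defined: x = π/4.
LHS = cos(2x) ≈ 0.0000
RHS = 2cos(x) ≈ 1.4142
Since 0.0000 ≠ 1.4142, the equation fails at this point, so it cannot hold for every real x for which both sides are defined.
The correct double-angle formula is cos(2x) = cos²x - sin²x.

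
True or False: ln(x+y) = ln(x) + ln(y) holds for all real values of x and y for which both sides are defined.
Claim: ln(x+y) = ln(x) + ln(y).
Test a specific point where both sides are defined: x = 1, y = 1.
LHS = ln(x+y) ≈ 0.6931
RHS = ln(x) + ln(y) ≈ 0.0000
Since 0.6931 ≠ 0.0000, the equation fails at this point, so it cannot hold for all real values of x and y for which both sides are defined.
ln(x) + ln(y) = ln(xy), not ln(x+y).

Conclusion: False.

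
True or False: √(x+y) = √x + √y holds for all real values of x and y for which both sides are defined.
Claim: √(x+y) = √x + √y.
Test a specific point where both sides are defined: x = 1, y = 3.
LHS = √(x+y) ≈ 2.0000
RHS = √x + √y ≈ 2.7321
Since 2.0000 ≠ 2.7321, the equation fails at this point, so it cannot hold for all real values of x and y for which both sides are defined.
Squaring the right side gives x + 2√(xy) + y, not x + y.

Conclusion: False.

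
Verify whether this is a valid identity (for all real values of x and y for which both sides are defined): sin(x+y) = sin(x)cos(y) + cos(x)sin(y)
Claim: sin(x+y) = sin(x)cos(y) + cos(x)sin(y).
Reasoning: By Euler's formula e^(i(x+y)) = e^(ix)·e^(iy) = (cos x + i·sin x)(cos y + i·sin y). The imaginary part of the left side is sin(x+y); the imaginary part of the product is sin(x)cos(y) + cos(x)sin(y).
So the two sides agree for all real values of x and y for which both sides are defined.

Conclusion: Yes, this is an identity.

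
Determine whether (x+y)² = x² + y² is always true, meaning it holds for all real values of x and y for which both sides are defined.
No, this is NOT an identity.

Claim: (x+y)² = x² + y².
Test a specific point where both sides are defined: x = -3, y = -1.
LHS = (x+y)² ≈ 16.0000
RHS = x² + y² ≈ 10.0000
Since 16.0000 ≠ 10.0000, the equation fails at this point, so it cannot hold for all real values of x and y for which both sides are defined.
The correct expansion is (x+y)² = x² + 2xy + y²; the cross term 2xy is missing.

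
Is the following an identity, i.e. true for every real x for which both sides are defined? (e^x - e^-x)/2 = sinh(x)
Yes, this is an identity.

Claim: (e^x - e^-x)/2 = sinh(x).
Reasoning: This is exactly the definition of the hyperbolic sine: sinh(x) := (e^x - e^-x)/2.
So the two sides agree for every real x for which both sides are defined.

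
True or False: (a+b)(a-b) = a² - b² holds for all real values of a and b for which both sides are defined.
True.

Claim: (a+b)(a-b) = a² - b².
Reasoning: Expand: (a+b)(a-b) = a² - ab + ba - b² = a² - b² (the cross terms cancel).
So the two sides agree for all real values of a and b for which both sides are defined.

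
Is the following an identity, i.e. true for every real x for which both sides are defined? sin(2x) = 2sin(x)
No, this is NOT an identity.

Claim: sin(2x) = 2sin(x).
Test a specific point where both sides are defined: x = 3π/4.
LHS = sin(2x) ≈ -1.0000
RHS = 2sin(x) ≈ 1.4142
Since -1.0000 ≠ 1.4142, the equation fails at this point, so it cannot hold for every real x for which both sides are defined.
The correct double-angle formula is sin(2x) = 2sin(x)cos(x).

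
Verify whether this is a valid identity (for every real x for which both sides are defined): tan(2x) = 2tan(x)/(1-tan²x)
Yes, this is an identity.

Claim: tan(2x) = 2tan(x)/(1-tan²x).
Reasoning: tan(2x) = sin(2x)/cos(2x) = 2sin(x)cos(x) / (cos²x - sin²x). Divide numerator and denominator by cos²x: 2tan(x) / (1 - tan²x).
So the two sides agree for every real x for which both sides are defined.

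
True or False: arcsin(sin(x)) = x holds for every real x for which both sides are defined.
Claim: arcsin(sin(x)) = x.
Test a specific point where both sides are defined: x = 2π/3.
LHS = arcsin(sin(x)) ≈ 1.0472
RHS = x ≈ 2.0944
Since 1.0472 ≠ 2.0944, the equation fails at this point, so it cannot hold for every real x for which both sides are defined.
arcsin only returns values in [-π/2, π/2], so arcsin(sin(x)) = x holds only for x in that interval, not for all real x.

Conclusion: False.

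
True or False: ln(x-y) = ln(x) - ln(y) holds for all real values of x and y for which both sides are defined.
Claim: ln(x-y) = ln(x) - ln(y).
Test a specific point where both sides are defined: x = 4, y = 1.
LHS = ln(x-y) ≈ 1.0986
RHS = ln(x) - ln(y) ≈ 1.3863
Since 1.0986 ≠ 1.3863, the equation fails at this point, so it cannot hold for all real values of x and y for which both sides are defined.
ln(x) - ln(y) = ln(x/y), not ln(x-y).

Conclusion: False.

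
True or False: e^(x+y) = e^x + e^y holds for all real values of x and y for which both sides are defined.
False.

Claim: e^(x+y) = e^x + e^y.
Test a specific point where both sides are defined: x = 4, y = -1.
LHS = e^(x+y) ≈ 20.0855
RHS = e^x + e^y ≈ 54.9660
Since 20.0855 ≠ 54.9660, the equation fails at this point, so it cannot hold for all real values of x and y for which both sides are defined.
The correct rule is e^(x+y) = e^x · e^y (a product, not a sum).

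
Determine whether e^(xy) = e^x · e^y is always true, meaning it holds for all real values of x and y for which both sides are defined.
Claim: e^(xy) = e^x · e^y.
Test a specific point where both sides are defined: x = 1/2, y = 3.
LHS = e^(xy) ≈ 4.4817
RHS = e^x · e^y ≈ 33.1155
Since 4.4817 ≠ 33.1155, the equation fails at this point, so it cannot hold for all real values of x and y for which both sides are defined.
e^x · e^y = e^(x+y), not e^(xy).

Conclusion: No, this is NOT an identity.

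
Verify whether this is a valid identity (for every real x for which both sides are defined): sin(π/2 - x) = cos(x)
Yes, this is an identity.

Claim: sin(π/2 - x) = cos(x).
Reasoning: Use sin(u - v) = sin(u)cos(v) - cos(u)sin(v) with u = π/2, v = x: sin(π/2)cos(x) - cos(π/2)sin(x) = 1·cos(x) - 0·sin(x) = cos(x).
So the two sides agree for every real x for which both sides are defined.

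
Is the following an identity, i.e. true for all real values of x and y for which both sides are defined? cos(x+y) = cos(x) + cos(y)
Claim: cos(x+y) = cos(x) + cos(y).
Test a specific point where both sides are defined: x = π/3, y = π/6.
LHS = cos(x+y) ≈ 0.0000
RHS = cos(x) + cos(y) ≈ 1.3660
Since 0.0000 ≠ 1.3660, the equation fails at this point, so it cannot hold for all real values of x and y for which both sides are defined.
The correct expansion is cos(x+y) = cos(x)cos(y) - sin(x)sin(y); cosine is not additive.

Conclusion: No, this is NOT an identity.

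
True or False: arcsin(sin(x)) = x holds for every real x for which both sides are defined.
Claim: arcsin(sin(x)) = x.
Test a specific point where both sides are defined: x = 3π/4.
LHS = arcsin(sin(x)) ≈ 0.7854
RHS = x ≈ 2.3562
Since 0.7854 ≠ 2.3562, the equation fails at this point, so it cannot hold for every real x for which both sides are defined.
arcsin only returns values in [-π/2, π/2], so arcsin(sin(x)) = x holds only for x in that interval, not for all real x.

Conclusion: False.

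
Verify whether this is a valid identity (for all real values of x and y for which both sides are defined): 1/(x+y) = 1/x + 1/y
No, this is NOT an identity.

Claim: 1/(x+y) = 1/x + 1/y.
Test a specific point where both sides are defined: x = 1/2, y = 1/2.
LHS = 1/(x+y) ≈ 1.0000
RHS = 1/x + 1/y ≈ 4.0000
Since 1.0000 ≠ 4.0000, the equation fails at this point, so it cannot hold for all real values of x and y for which both sides are defined.
1/x + 1/y = (x+y)/(xy), which is not 1/(x+y).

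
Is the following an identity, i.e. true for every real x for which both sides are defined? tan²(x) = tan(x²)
Claim: tan²(x) = tan(x²).
Test a specific point where both sides are defined: x = -π/6.
LHS = tan²(x) ≈ 0.3333
RHS = tan(x²) ≈ 0.2812
Since 0.3333 ≠ 0.2812, the equation fails at this point, so it cannot hold for every real x for which both sides are defined.
tan²(x) means (tan x)², squaring the output; tan(x²) squares the input. These are different functions.

Conclusion: No, this is NOT an identity.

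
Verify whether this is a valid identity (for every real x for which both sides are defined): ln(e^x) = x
Claim: ln(e^x) = x.
Reasoning: ln is the inverse of the exponential: ln(e^x) asks for the exponent p with e^p = e^x, and since e^p is one-to-one that exponent is p = x.
So the two sides agree for every real x for which both sides are defined.

Conclusion: Yes, this is an identity.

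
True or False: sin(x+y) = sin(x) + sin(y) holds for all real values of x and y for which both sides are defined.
False.

Claim: sin(x+y) = sin(x) + sin(y).
Test a specific point where both sides are defined: x = -π/4, y = -π/4.
LHS = sin(x+y) ≈ -1.0000
RHS = sin(x) + sin(y) ≈ -1.4142
Since -1.0000 ≠ -1.4142, the equation fails at this point, so it cannot hold for all real values of x and y for which both sides are defined.
The correct expansion is sin(x+y) = sin(x)cos(y) + cos(x)sin(y); sine is not additive.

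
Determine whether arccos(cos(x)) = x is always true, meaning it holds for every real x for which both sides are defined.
No, this is NOT an identity.

Claim: arccos(cos(x)) = x.
Test a specific point where both sides are defined: x = -π/6.
LHS = arccos(cos(x)) ≈ 0.5236
RHS = x ≈ -0.5236
Since 0.5236 ≠ -0.5236, the equation fails at this point, so it cannot hold for every real x for which both sides are defined.
arccos only returns values in [0, π], so arccos(cos(x)) = x holds only for x in that interval, not for all real x.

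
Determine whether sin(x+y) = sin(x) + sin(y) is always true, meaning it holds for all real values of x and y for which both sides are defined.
No, this is NOT an identity.

Claim: sin(x+y) = sin(x) + sin(y).
Test a specific point where both sides are defined: x = π/4, y = π/3.
LHS = sin(x+y) ≈ 0.9659
RHS = sin(x) + sin(y) ≈ 1.5731
Since 0.9659 ≠ 1.5731, the equation fails at this point, so it cannot hold for all real values of x and y for which both sides are defined.
The correct expansion is sin(x+y) = sin(x)cos(y) + cos(x)sin(y); sine is not additive.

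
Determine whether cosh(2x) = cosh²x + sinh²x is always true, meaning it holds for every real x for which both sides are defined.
Claim: cosh(2x) = cosh²x + sinh²x.
Reasoning: cosh²x = (e^(2x) + 2 + e^(-2x))/4 and sinh²x = (e^(2x) - 2 + e^(-2x))/4. Adding gives (2e^(2x) + 2e^(-2x))/4 = (e^(2x) + e^(-2x))/2 = cosh(2x).
So the two sides agree for every real x for which both sides are defined.

Conclusion: Yes, this is an identity.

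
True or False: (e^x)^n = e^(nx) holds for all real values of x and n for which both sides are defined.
True.

Claim: (e^x)^n = e^(nx).
Reasoning: e^x is a positive real number, and for a positive base B and real exponent n, B^n = e^(n·ln B). With B = e^x, ln B = x, so (e^x)^n = e^(n·x).
So the two sides agree for all real values of x and n for which both sides are defined.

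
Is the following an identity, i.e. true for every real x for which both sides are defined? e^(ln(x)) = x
Claim: e^(ln(x)) = x.
Reasoning: For x > 0, ln(x) is by definition the exponent p such that e^p = x. Raising e to that exponent therefore returns x: e^(ln x) = x.
So the two sides agree for every real x for which both sides are defined.

Conclusion: Yes, this is an identity.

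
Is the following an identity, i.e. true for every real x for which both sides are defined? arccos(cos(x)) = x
No, this is NOT an identity.

Claim: arccos(cos(x)) = x.
Test a specific point where both sides are defined: x = -π/3.
LHS = arccos(cos(x)) ≈ 1.0472
RHS = x ≈ -1.0472
Since 1.0472 ≠ -1.0472, the equation fails at this point, so it cannot hold for every real x for which both sides are defined.
arccos only returns values in [0, π], so arccos(cos(x)) = x holds only for x in that interval, not for all real x.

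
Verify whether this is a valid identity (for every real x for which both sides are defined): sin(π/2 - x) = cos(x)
Yes, this is an identity.

Claim: sin(π/2 - x) = cos(x).
Reasoning: Use sin(u - v) = sin(u)cos(v) - cos(u)sin(v) with u = π/2, v = x: sin(π/2)cos(x) - cos(π/2)sin(x) = 1·cos(x) - 0·sin(x) = cos(x).
So the two sides agree for every real x for which both sides are defined.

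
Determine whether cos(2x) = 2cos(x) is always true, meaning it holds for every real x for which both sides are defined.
Claim: cos(2x) = 2cos(x).
Test a specific point where both sides are defined: x = 2π/3.
LHS = cos(2x) ≈ -0.5000
RHS = 2cos(x) ≈ -1.0000
Since -0.5000 ≠ -1.0000, the equation fails at this point, so it cannot hold for every real x for which both sides are defined.
The correct double-angle formula is cos(2x) = cos²x - sin²x.

Conclusion: No, this is NOT an identity.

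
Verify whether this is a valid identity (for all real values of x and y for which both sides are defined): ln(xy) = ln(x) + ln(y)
Claim: ln(xy) = ln(x) + ln(y).
Reasoning: Both sides are simultaneously defined only when x, y > 0. Write x = e^p, y = e^q (p = ln x, q = ln y). Then xy = e^p · e^q = e^(p+q), so ln(xy) = p + q = ln(x) + ln(y).
So the two sides agree for all real values of x and y for which both sides are defined.

Conclusion: Yes, this is an identity.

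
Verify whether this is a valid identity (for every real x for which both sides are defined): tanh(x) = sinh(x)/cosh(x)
Claim: tanh(x) = sinh(x)/cosh(x).
Reasoning: tanh(x) is defined as sinh(x)/cosh(x) = (e^x - e^-x)/(e^x + e^-x); cosh(x) ≥ 1 is never zero, so this holds for every real x.
So the two sides agree for every real x for which both sides are defined.

Conclusion: Yes, this is an identity.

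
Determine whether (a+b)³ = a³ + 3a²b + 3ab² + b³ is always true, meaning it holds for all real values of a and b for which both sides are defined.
Claim: (a+b)³ = a³ + 3a²b + 3ab² + b³.
Reasoning: (a+b)³ = (a+b)(a+b)² = (a+b)(a² + 2ab + b²) = a³ + 2a²b + ab² + a²b + 2ab² + b³ = a³ + 3a²b + 3ab² + b³.
So the two sides agree for all real values of a and b for which both sides are defined.

Conclusion: Yes, this is an identity.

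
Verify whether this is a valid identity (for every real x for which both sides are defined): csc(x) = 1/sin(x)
Claim: csc(x) = 1/sin(x).
Reasoning: csc(x) is by definition the reciprocal of sin(x), wherever sin(x) ≠ 0.
So the two sides agree for every real x for which both sides are defined.

Conclusion: Yes, this is an identity.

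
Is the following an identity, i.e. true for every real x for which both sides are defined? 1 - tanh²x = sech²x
Yes, this is an identity.

Claim: 1 - tanh²x = sech²x.
Reasoning: Divide cosh²x - sinh²x = 1 through by cosh²x (never zero): 1 - tanh²x = 1/cosh²x = sech²x.
So the two sides agree for every real x for which both sides are defined.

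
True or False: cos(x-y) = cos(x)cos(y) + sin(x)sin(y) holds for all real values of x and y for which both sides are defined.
Claim: cos(x-y) = cos(x)cos(y) + sin(x)sin(y).
Reasoning: Replace y by -y in cos(x+y) = cos(x)cos(y) - sin(x)sin(y) and use cos(-y) = cos(y), sin(-y) = -sin(y): cos(x-y) = cos(x)cos(y) + sin(x)sin(y).
So the two sides agree for all real values of x and y for which both sides are defined.

Conclusion: True.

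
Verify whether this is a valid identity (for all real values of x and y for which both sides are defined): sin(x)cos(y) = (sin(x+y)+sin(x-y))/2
Yes, this is an identity.

Claim: sin(x)cos(y) = (sin(x+y)+sin(x-y))/2.
Reasoning: sin(x+y) = sin(x)cos(y) + cos(x)sin(y) and sin(x-y) = sin(x)cos(y) - cos(x)sin(y). Adding, sin(x+y) + sin(x-y) = 2sin(x)cos(y); divide by 2.
So the two sides agree for all real values of x and y for which both sides are defined.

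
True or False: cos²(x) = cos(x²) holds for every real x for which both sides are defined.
Claim: cos²(x) = cos(x²).
Test a specific point where both sides are defined: x = π/4.
LHS = cos²(x) ≈ 0.5000
RHS = cos(x²) ≈ 0.8157
Since 0.5000 ≠ 0.8157, the equation fails at this point, so it cannot hold for every real x for which both sides are defined.
cos²(x) means (cos x)², squaring the output; cos(x²) squares the input. These are different functions.

Conclusion: False.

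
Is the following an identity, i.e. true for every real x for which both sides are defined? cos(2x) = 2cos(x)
No, this is NOT an identity.

Claim: cos(2x) = 2cos(x).
Test a specific point where both sides are defined: x = -π/2.
LHS = cos(2x) ≈ -1.0000
RHS = 2cos(x) ≈ 0.0000
Since -1.0000 ≠ 0.0000, the equation fails at this point, so it cannot hold for every real x for which both sides are defined.
The correct double-angle formula is cos(2x) = cos²x - sin²x.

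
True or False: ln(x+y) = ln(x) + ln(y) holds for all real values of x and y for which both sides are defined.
Claim: ln(x+y) = ln(x) + ln(y).
Test a specific point where both sides are defined: x = 5, y = 5.
LHS = ln(x+y) ≈ 2.3026
RHS = ln(x) + ln(y) ≈ 3.2189
Since 2.3026 ≠ 3.2189, the equation fails at this point, so it cannot hold for all real values of x and y for which both sides are defined.
ln(x) + ln(y) = ln(xy), not ln(x+y).

Conclusion: False.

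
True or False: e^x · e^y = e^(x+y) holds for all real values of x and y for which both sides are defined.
Claim: e^x · e^y = e^(x+y).
Reasoning: This is the law of exponents for a common base: multiplying powers adds exponents. E.g. from the series, (Σ x^j/j!)(Σ y^k/k!) = Σ_m (Σ_{j+k=m} x^j y^k/(j!k!)) = Σ_m (x+y)^m/m! by the binomial theorem.
So the two sides agree for all real values of x and y for which both sides are defined.

Conclusion: True.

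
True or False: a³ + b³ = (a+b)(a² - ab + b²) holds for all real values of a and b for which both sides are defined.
True.

Claim: a³ + b³ = (a+b)(a² - ab + b²).
Reasoning: Expand the right side: (a+b)(a² - ab + b²) = a³ - a²b + ab² + a²b - ab² + b³ = a³ + b³ (the middle terms cancel in pairs).
So the two sides agree for all real values of a and b for which both sides are defined.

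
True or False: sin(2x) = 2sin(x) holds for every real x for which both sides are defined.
False.

Claim: sin(2x) = 2sin(x).
Test a specific point where both sides are defined: x = π/2.
LHS = sin(2x) ≈ 0.0000
RHS = 2sin(x) ≈ 2.0000
Since 0.0000 ≠ 2.0000, the equation fails at this point, so it cannot hold for every real x for which both sides are defined.
The correct double-angle formula is sin(2x) = 2sin(x)cos(x).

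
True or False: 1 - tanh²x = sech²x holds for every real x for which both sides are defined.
True.

Claim: 1 - tanh²x = sech²x.
Reasoning: Divide cosh²x - sinh²x = 1 through by cosh²x (never zero): 1 - tanh²x = 1/cosh²x = sech²x.
So the two sides agree for every real x for which both sides are defined.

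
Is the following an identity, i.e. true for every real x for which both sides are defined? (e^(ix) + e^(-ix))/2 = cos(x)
Yes, this is an identity.

Claim: (e^(ix) + e^(-ix))/2 = cos(x).
Reasoning: By Euler's formula e^(ix) = cos(x) + i·sin(x) and e^(-ix) = cos(x) - i·sin(x). Adding cancels the sine terms: e^(ix) + e^(-ix) = 2cos(x); divide by 2.
So the two sides agree for every real x for which both sides are defined.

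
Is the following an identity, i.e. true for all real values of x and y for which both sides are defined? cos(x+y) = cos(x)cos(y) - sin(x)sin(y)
Yes, this is an identity.

Claim: cos(x+y) = cos(x)cos(y) - sin(x)sin(y).
Reasoning: By Euler's formula e^(i(x+y)) = e^(ix)·e^(iy) = (cos x + i·sin x)(cos y + i·sin y). The real part of the left side is cos(x+y); the real part of the product is cos(x)cos(y) - sin(x)sin(y) (since i·i = -1).
So the two sides agree for all real values of x and y for which both sides are defined.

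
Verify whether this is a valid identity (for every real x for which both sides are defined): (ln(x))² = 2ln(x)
Claim: (ln(x))² = 2ln(x).
Test a specific point where both sides are defined: x = 4.
LHS = (ln(x))² ≈ 1.9218
RHS = 2ln(x) ≈ 2.7726
Since 1.9218 ≠ 2.7726, the equation fails at this point, so it cannot hold for every real x for which both sides are defined.
2ln(x) equals ln(x²), which is not the same as (ln x)².

Conclusion: No, this is NOT an identity.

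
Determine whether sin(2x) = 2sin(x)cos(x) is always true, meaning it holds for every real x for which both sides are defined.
Yes, this is an identity.

Claim: sin(2x) = 2sin(x)cos(x).
Reasoning: Put y = x in the addition formula sin(x+y) = sin(x)cos(y) + cos(x)sin(y): sin(2x) = sin(x)cos(x) + cos(x)sin(x) = 2sin(x)cos(x).
So the two sides agree for every real x for which both sides are defined.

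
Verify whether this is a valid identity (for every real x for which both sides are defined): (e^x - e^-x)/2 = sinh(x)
Yes, this is an identity.

Claim: (e^x - e^-x)/2 = sinh(x).
Reasoning: This is exactly the definition of the hyperbolic sine: sinh(x) := (e^x - e^-x)/2.
So the two sides agree for every real x for which both sides are defined.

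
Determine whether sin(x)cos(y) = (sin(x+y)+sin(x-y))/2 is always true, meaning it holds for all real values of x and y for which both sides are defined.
Claim: sin(x)cos(y) = (sin(x+y)+sin(x-y))/2.
Reasoning: sin(x+y) = sin(x)cos(y) + cos(x)sin(y) and sin(x-y) = sin(x)cos(y) - cos(x)sin(y). Adding, sin(x+y) + sin(x-y) = 2sin(x)cos(y); divide by 2.
So the two sides agree for all real values of x and y for which both sides are defined.

Conclusion: Yes, this is an identity.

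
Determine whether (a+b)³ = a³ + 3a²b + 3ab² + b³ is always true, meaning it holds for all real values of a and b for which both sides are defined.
Claim: (a+b)³ = a³ + 3a²b + 3ab² + b³.
Reasoning: (a+b)³ = (a+b)(a+b)² = (a+b)(a² + 2ab + b²) = a³ + 2a²b + ab² + a²b + 2ab² + b³ = a³ + 3a²b + 3ab² + b³.
So the two sides agree for all real values of a and b for which both sides are defined.

Conclusion: Yes, this is an identity.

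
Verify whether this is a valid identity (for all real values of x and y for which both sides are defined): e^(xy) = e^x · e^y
Claim: e^(xy) = e^x · e^y.
Test a specific point where both sides are defined: x = 3/2, y = 5.
LHS = e^(xy) ≈ 1808.0424
RHS = e^x · e^y ≈ 665.1416
Since 1808.0424 ≠ 665.1416, the equation fails at this point, so it cannot hold for all real values of x and y for which both sides are defined.
e^x · e^y = e^(x+y), not e^(xy).

Conclusion: No, this is NOT an identity.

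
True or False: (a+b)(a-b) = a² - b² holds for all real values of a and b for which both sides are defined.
True.

Claim: (a+b)(a-b) = a² - b².
Reasoning: Expand: (a+b)(a-b) = a² - ab + ba - b² = a² - b² (the cross terms cancel).
So the two sides agree for all real values of a and b for which both sides are defined.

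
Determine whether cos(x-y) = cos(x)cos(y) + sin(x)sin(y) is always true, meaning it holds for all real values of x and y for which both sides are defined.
Yes, this is an identity.

Claim: cos(x-y) = cos(x)cos(y) + sin(x)sin(y).
Reasoning: Replace y by -y in cos(x+y) = cos(x)cos(y) - sin(x)sin(y) and use cos(-y) = cos(y), sin(-y) = -sin(y): cos(x-y) = cos(x)cos(y) + sin(x)sin(y).
So the two sides agree for all real values of x and y for which both sides are defined.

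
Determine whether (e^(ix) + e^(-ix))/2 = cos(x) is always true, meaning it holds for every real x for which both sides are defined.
Yes, this is an identity.

Claim: (e^(ix) + e^(-ix))/2 = cos(x).
Reasoning: By Euler's formula e^(ix) = cos(x) + i·sin(x) and e^(-ix) = cos(x) - i·sin(x). Adding cancels the sine terms: e^(ix) + e^(-ix) = 2cos(x); divide by 2.
So the two sides agree for every real x for which both sides are defined.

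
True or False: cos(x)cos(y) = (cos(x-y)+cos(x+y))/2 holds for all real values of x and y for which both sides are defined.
Claim: cos(x)cos(y) = (cos(x-y)+cos(x+y))/2.
Reasoning: cos(x-y) = cos(x)cos(y) + sin(x)sin(y) and cos(x+y) = cos(x)cos(y) - sin(x)sin(y). Adding, cos(x-y) + cos(x+y) = 2cos(x)cos(y); divide by 2.
So the two sides agree for all real values of x and y for which both sides are defined.

Conclusion: True.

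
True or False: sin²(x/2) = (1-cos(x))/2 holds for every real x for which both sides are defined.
Claim: sin²(x/2) = (1-cos(x))/2.
Reasoning: Use cos(2θ) = 1 - 2sin²θ with θ = x/2: cos(x) = 1 - 2sin²(x/2). Solving for sin²(x/2) gives (1 - cos(x))/2.
So the two sides agree for every real x for which both sides are defined.

Conclusion: True.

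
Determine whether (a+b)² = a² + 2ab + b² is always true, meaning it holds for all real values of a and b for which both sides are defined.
Claim: (a+b)² = a² + 2ab + b².
Reasoning: Expand: (a+b)² = (a+b)(a+b) = a·a + a·b + b·a + b·b = a² + 2ab + b².
So the two sides agree for all real values of a and b for which both sides are defined.

Conclusion: Yes, this is an identity.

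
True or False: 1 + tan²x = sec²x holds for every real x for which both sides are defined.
True.

Claim: 1 + tan²x = sec²x.
Reasoning: Start from sin²x + cos²x = 1 and divide every term by cos²x (allowed wherever tan x and sec x are defined): tan²x + 1 = 1/cos²x = sec²x.
So the two sides agree for every real x for which both sides are defined.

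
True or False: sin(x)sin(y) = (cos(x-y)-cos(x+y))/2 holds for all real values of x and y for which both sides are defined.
True.

Claim: sin(x)sin(y) = (cos(x-y)-cos(x+y))/2.
Reasoning: cos(x-y) = cos(x)cos(y) + sin(x)sin(y) and cos(x+y) = cos(x)cos(y) - sin(x)sin(y). Subtracting, cos(x-y) - cos(x+y) = 2sin(x)sin(y); divide by 2.
So the two sides agree for all real values of x and y for which both sides are defined.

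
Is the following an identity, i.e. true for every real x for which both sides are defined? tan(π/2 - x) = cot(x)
Yes, this is an identity.

Claim: tan(π/2 - x) = cot(x).
Reasoning: tan(π/2 - x) = sin(π/2 - x)/cos(π/2 - x) = cos(x)/sin(x) = cot(x), using the cofunction identities sin(π/2 - x) = cos(x) and cos(π/2 - x) = sin(x).
So the two sides agree for every real x for which both sides are defined.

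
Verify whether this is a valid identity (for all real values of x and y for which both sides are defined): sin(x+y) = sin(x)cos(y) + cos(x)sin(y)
Yes, this is an identity.

Claim: sin(x+y) = sin(x)cos(y) + cos(x)sin(y).
Reasoning: By Euler's formula e^(i(x+y)) = e^(ix)·e^(iy) = (cos x + i·sin x)(cos y + i·sin y). The imaginary part of the left side is sin(x+y); the imaginary part of the product is sin(x)cos(y) + cos(x)sin(y).
So the two sides agree for all real values of x and y for which both sides are defined.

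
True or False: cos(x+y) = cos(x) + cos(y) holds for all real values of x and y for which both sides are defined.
Claim: cos(x+y) = cos(x) + cos(y).
Test a specific point where both sides are defined: x = 3π/4, y = π/3.
LHS = cos(x+y) ≈ -0.9659
RHS = cos(x) + cos(y) ≈ -0.2071
Since -0.9659 ≠ -0.2071, the equation fails at this point, so it cannot hold for all real values of x and y for which both sides are defined.
The correct expansion is cos(x+y) = cos(x)cos(y) - sin(x)sin(y); cosine is not additive.

Conclusion: False.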